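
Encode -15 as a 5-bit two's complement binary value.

1. Binary of +15:  01111
2. Invert bits:     10000
3. Add 1:           10001

Answer: 10001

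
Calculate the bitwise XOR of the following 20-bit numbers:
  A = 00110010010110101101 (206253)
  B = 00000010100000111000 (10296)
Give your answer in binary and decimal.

Apply ^ to each column (1 where bits differ):
  00110010010110101101
^ 00000010100000111000
----------------------
  00110000110110010101

Answer: 00110000110110010101 (200085)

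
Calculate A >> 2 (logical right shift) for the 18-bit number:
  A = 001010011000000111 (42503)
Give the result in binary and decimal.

Logical shift right by 2: drop the bottom 2 bit(s), prepend 2 zero(s) on the left.
  001010011000000111  ->  keep [0010100110000001], discard [11], prepend 00
= 000010100110000001

Answer: 000010100110000001 (10625)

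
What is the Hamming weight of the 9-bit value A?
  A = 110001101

110001101
1-bits at positions (from bit 0 = LSB): 0, 2, 3, 7, 8
Count = 5

Answer: 5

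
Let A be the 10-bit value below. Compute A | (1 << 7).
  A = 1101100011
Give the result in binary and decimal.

Mask = 1 << 7 = 0010000000
Bit 7 of A is 0, so OR-ing with the mask flips it to 1.
  1101100011
| 0010000000
------------
  1111100011

Answer: 1111100011 (995)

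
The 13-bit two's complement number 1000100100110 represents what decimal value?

MSB is 1, so the value is negative. Find the magnitude:
1. Invert bits:  0111011011001
2. Add 1:        0111011011010  = 3802
3. Apply sign:   -3802

Answer: -3802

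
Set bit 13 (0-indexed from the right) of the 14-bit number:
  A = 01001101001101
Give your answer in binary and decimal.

Mask = 1 << 13 = 10000000000000
Bit 13 of A is 0, so OR-ing with the mask flips it to 1.
  01001101001101
| 10000000000000
----------------
  11001101001101

Answer: 11001101001101 (13133)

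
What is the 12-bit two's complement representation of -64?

1. Binary of +64:  000001000000
2. Invert bits:     111110111111
3. Add 1:           111111000000

Answer: 111111000000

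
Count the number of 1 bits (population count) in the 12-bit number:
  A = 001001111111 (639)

001001111111
1-bits at positions (from bit 0 = LSB): 0, 1, 2, 3, 4, 5, 6, 9
Count = 8

Answer: 8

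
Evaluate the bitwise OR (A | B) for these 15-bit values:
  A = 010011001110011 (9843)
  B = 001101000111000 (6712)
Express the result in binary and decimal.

Apply | to each column (1 where either bit is 1):
  010011001110011
| 001101000111000
-----------------
  011111001111011

Answer: 011111001111011 (15995)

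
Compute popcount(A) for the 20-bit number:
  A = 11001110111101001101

11001110111101001101
1-bits at positions (from bit 0 = LSB): 0, 2, 3, 6, 8, 9, 10, 11, 13, 14, 15, 18, 19
Count = 13

Answer: 13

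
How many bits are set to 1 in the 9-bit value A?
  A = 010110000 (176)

010110000
1-bits at positions (from bit 0 = LSB): 4, 5, 7
Count = 3

Answer: 3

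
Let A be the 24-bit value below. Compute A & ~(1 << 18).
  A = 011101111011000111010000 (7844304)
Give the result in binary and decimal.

Mask = ~(1 << 18) = 111110111111111111111111
Bit 18 of A is 1, so AND-ing with the mask clears it to 0.
  011101111011000111010000
& 111110111111111111111111
--------------------------
  011100111011000111010000

Answer: 011100111011000111010000 (7582160)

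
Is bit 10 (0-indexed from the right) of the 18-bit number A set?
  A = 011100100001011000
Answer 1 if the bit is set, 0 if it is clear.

Bit 10 is the 11th from the right.
  011100100001011000
         ^
That bit is 0.

Answer: 0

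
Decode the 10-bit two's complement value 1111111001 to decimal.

MSB is 1, so the value is negative. Find the magnitude:
1. Invert bits:  0000000110
2. Add 1:        0000000111  = 7
3. Apply sign:   -7

Answer: -7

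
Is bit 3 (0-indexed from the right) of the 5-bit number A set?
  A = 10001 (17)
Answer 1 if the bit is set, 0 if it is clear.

Bit 3 is the 4th from the right.
  10001
   ^
That bit is 0.

Answer: 0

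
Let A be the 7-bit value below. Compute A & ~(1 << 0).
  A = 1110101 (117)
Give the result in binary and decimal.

Mask = ~(1 << 0) = 1111110
Bit 0 of A is 1, so AND-ing with the mask clears it to 0.
  1110101
& 1111110
---------
  1110100

Answer: 1110100 (116)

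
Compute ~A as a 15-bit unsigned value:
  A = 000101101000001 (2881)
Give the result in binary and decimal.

Flip each bit (0->1, 1->0):
  000101101000001
  111010010111110

Answer: 111010010111110 (29886)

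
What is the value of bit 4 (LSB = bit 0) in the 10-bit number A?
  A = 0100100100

Bit 4 is the 5th from the right.
  0100100100
       ^
That bit is 0.

Answer: 0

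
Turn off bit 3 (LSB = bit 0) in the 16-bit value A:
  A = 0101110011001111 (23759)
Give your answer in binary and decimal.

Mask = ~(1 << 3) = 1111111111110111
Bit 3 of A is 1, so AND-ing with the mask clears it to 0.
  0101110011001111
& 1111111111110111
------------------
  0101110011000111

Answer: 0101110011000111 (23751)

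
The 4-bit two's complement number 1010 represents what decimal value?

MSB is 1, so the value is negative. Find the magnitude:
1. Invert bits:  0101
2. Add 1:        0110  = 6
3. Apply sign:   -6

Answer: -6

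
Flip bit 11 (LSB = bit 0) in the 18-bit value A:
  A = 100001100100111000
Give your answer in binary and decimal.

Mask = 1 << 11 = 000000100000000000
Bit 11 of A is 1; XOR with the mask flips it to 0.
  100001100100111000
^ 000000100000000000
--------------------
  100001000100111000

Answer: 100001000100111000 (135480)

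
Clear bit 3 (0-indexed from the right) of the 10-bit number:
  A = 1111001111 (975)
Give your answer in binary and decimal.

Mask = ~(1 << 3) = 1111110111
Bit 3 of A is 1, so AND-ing with the mask clears it to 0.
  1111001111
& 1111110111
------------
  1111000111

Answer: 1111000111 (967)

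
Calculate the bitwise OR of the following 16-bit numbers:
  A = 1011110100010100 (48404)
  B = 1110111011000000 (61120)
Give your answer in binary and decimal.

Apply | to each column (1 where either bit is 1):
  1011110100010100
| 1110111011000000
------------------
  1111111111010100

Answer: 1111111111010100 (65492)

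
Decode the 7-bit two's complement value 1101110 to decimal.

MSB is 1, so the value is negative. Find the magnitude:
1. Invert bits:  0010001
2. Add 1:        0010010  = 18
3. Apply sign:   -18

Answer: -18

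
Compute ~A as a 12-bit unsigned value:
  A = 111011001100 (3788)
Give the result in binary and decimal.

Flip each bit (0->1, 1->0):
  111011001100
  000100110011

Answer: 000100110011 (307)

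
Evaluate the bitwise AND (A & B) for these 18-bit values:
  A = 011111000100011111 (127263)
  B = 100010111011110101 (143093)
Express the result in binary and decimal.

Apply & to each column (1 only where both bits are 1):
  011111000100011111
& 100010111011110101
--------------------
  000010000000010101

Answer: 000010000000010101 (8213)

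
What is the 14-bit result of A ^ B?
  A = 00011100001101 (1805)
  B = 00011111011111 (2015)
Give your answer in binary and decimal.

Apply ^ to each column (1 where bits differ):
  00011100001101
^ 00011111011111
----------------
  00000011010010

Answer: 00000011010010 (210)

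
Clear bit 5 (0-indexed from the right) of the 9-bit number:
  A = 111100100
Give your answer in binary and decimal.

Mask = ~(1 << 5) = 111011111
Bit 5 of A is 1, so AND-ing with the mask clears it to 0.
  111100100
& 111011111
-----------
  111000100

Answer: 111000100 (452)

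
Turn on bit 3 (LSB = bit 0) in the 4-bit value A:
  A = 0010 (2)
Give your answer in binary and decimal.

Mask = 1 << 3 = 1000
Bit 3 of A is 0, so OR-ing with the mask flips it to 1.
  0010
| 1000
------
  1010

Answer: 1010 (10)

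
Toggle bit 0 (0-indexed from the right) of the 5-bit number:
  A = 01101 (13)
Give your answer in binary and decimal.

Mask = 1 << 0 = 00001
Bit 0 of A is 1; XOR with the mask flips it to 0.
  01101
^ 00001
-------
  01100

Answer: 01100 (12)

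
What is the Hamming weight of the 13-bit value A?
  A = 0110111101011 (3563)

0110111101011
1-bits at positions (from bit 0 = LSB): 0, 1, 3, 5, 6, 7, 8, 10, 11
Count = 9

Answer: 9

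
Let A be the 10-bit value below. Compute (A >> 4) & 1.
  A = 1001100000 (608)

Bit 4 is the 5th from the right.
  1001100000
       ^
That bit is 0.

Answer: 0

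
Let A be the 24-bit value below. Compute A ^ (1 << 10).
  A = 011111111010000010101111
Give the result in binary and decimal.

Mask = 1 << 10 = 000000000000010000000000
Bit 10 of A is 0; XOR with the mask flips it to 1.
  011111111010000010101111
^ 000000000000010000000000
--------------------------
  011111111010010010101111

Answer: 011111111010010010101111 (8365231)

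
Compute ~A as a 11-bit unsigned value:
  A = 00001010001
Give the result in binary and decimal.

Flip each bit (0->1, 1->0):
  00001010001
  11110101110

Answer: 11110101110 (1966)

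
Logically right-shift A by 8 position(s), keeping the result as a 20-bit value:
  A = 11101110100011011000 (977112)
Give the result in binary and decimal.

Logical shift right by 8: drop the bottom 8 bit(s), prepend 8 zero(s) on the left.
  11101110100011011000  ->  keep [111011101000], discard [11011000], prepend 00000000
= 00000000111011101000

Answer: 00000000111011101000 (3816)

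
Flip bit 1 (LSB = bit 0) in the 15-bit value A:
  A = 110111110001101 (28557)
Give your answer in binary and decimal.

Mask = 1 << 1 = 000000000000010
Bit 1 of A is 0; XOR with the mask flips it to 1.
  110111110001101
^ 000000000000010
-----------------
  110111110001111

Answer: 110111110001111 (28559)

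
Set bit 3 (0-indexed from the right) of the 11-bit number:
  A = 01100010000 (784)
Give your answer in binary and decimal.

Mask = 1 << 3 = 00000001000
Bit 3 of A is 0, so OR-ing with the mask flips it to 1.
  01100010000
| 00000001000
-------------
  01100011000

Answer: 01100011000 (792)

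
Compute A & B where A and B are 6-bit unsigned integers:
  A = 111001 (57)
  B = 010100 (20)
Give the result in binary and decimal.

Apply & to each column (1 only where both bits are 1):
  111001
& 010100
--------
  010000

Answer: 010000 (16)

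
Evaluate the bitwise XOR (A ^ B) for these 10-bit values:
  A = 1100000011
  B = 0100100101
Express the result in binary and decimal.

Apply ^ to each column (1 where bits differ):
  1100000011
^ 0100100101
------------
  1000100110

Answer: 1000100110 (550)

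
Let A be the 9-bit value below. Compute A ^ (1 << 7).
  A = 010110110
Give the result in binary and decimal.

Mask = 1 << 7 = 010000000
Bit 7 of A is 1; XOR with the mask flips it to 0.
  010110110
^ 010000000
-----------
  000110110

Answer: 000110110 (54)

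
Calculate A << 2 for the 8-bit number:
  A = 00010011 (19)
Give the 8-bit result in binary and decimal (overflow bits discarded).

Shift left by 2: drop the top 2 bit(s), append 2 zero(s) on the right.
  00010011  ->  discard [00], keep [010011], append 00
= 01001100

Answer: 01001100 (76)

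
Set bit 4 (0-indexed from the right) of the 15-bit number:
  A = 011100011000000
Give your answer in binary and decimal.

Mask = 1 << 4 = 000000000010000
Bit 4 of A is 0, so OR-ing with the mask flips it to 1.
  011100011000000
| 000000000010000
-----------------
  011100011010000

Answer: 011100011010000 (14544)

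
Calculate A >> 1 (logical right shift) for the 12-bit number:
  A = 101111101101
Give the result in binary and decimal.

Logical shift right by 1: drop the bottom 1 bit(s), prepend 1 zero(s) on the left.
  101111101101  ->  keep [10111110110], discard [1], prepend 0
= 010111110110

Answer: 010111110110 (1526)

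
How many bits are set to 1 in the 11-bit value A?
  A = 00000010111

00000010111
1-bits at positions (from bit 0 = LSB): 0, 1, 2, 4
Count = 4

Answer: 4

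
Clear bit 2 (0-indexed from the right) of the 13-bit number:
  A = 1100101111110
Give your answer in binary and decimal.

Mask = ~(1 << 2) = 1111111111011
Bit 2 of A is 1, so AND-ing with the mask clears it to 0.
  1100101111110
& 1111111111011
---------------
  1100101111010

Answer: 1100101111010 (6522)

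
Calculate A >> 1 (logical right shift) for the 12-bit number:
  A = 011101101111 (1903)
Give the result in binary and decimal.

Logical shift right by 1: drop the bottom 1 bit(s), prepend 1 zero(s) on the left.
  011101101111  ->  keep [01110110111], discard [1], prepend 0
= 001110110111

Answer: 001110110111 (951)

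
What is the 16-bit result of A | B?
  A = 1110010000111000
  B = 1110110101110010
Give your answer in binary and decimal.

Apply | to each column (1 where either bit is 1):
  1110010000111000
| 1110110101110010
------------------
  1110110101111010

Answer: 1110110101111010 (60794)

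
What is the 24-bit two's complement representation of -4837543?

1. Binary of +4837543:  010010011101000010100111
2. Invert bits:     101101100010111101011000
3. Add 1:           101101100010111101011001

Answer: 101101100010111101011001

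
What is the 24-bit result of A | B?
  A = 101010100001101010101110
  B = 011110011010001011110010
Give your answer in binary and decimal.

Apply | to each column (1 where either bit is 1):
  101010100001101010101110
| 011110011010001011110010
--------------------------
  111110111011101011111110

Answer: 111110111011101011111110 (16497406)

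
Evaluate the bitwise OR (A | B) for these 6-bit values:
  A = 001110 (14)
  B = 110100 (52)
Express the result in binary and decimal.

Apply | to each column (1 where either bit is 1):
  001110
| 110100
--------
  111110

Answer: 111110 (62)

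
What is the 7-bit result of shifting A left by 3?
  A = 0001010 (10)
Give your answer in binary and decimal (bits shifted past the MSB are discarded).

Shift left by 3: drop the top 3 bit(s), append 3 zero(s) on the right.
  0001010  ->  discard [000], keep [1010], append 000
= 1010000

Answer: 1010000 (80)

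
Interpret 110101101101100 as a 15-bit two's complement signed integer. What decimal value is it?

MSB is 1, so the value is negative. Find the magnitude:
1. Invert bits:  001010010010011
2. Add 1:        001010010010100  = 5268
3. Apply sign:   -5268

Answer: -5268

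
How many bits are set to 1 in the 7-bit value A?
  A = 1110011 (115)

1110011
1-bits at positions (from bit 0 = LSB): 0, 1, 4, 5, 6
Count = 5

Answer: 5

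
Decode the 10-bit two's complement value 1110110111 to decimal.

MSB is 1, so the value is negative. Find the magnitude:
1. Invert bits:  0001001000
2. Add 1:        0001001001  = 73
3. Apply sign:   -73

Answer: -73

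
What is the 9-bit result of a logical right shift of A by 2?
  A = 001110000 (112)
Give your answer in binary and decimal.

Logical shift right by 2: drop the bottom 2 bit(s), prepend 2 zero(s) on the left.
  001110000  ->  keep [0011100], discard [00], prepend 00
= 000011100

Answer: 000011100 (28)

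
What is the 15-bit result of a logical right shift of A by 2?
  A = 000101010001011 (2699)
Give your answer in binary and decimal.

Logical shift right by 2: drop the bottom 2 bit(s), prepend 2 zero(s) on the left.
  000101010001011  ->  keep [0001010100010], discard [11], prepend 00
= 000001010100010

Answer: 000001010100010 (674)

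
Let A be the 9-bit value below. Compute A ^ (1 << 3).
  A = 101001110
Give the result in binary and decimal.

Mask = 1 << 3 = 000001000
Bit 3 of A is 1; XOR with the mask flips it to 0.
  101001110
^ 000001000
-----------
  101000110

Answer: 101000110 (326)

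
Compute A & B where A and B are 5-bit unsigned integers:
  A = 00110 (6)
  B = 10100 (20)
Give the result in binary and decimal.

Apply & to each column (1 only where both bits are 1):
  00110
& 10100
-------
  00100

Answer: 00100 (4)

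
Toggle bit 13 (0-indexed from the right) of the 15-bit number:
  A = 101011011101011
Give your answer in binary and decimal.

Mask = 1 << 13 = 010000000000000
Bit 13 of A is 0; XOR with the mask flips it to 1.
  101011011101011
^ 010000000000000
-----------------
  111011011101011

Answer: 111011011101011 (30443)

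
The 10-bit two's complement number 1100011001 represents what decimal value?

MSB is 1, so the value is negative. Find the magnitude:
1. Invert bits:  0011100110
2. Add 1:        0011100111  = 231
3. Apply sign:   -231

Answer: -231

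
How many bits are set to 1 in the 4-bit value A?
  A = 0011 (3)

0011
1-bits at positions (from bit 0 = LSB): 0, 1
Count = 2

Answer: 2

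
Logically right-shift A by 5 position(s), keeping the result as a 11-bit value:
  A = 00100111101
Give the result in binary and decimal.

Logical shift right by 5: drop the bottom 5 bit(s), prepend 5 zero(s) on the left.
  00100111101  ->  keep [001001], discard [11101], prepend 00000
= 00000001001

Answer: 00000001001 (9)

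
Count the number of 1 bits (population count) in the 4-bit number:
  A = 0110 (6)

0110
1-bits at positions (from bit 0 = LSB): 1, 2
Count = 2

Answer: 2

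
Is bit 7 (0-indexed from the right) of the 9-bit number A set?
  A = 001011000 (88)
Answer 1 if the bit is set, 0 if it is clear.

Bit 7 is the 8th from the right.
  001011000
   ^
That bit is 0.

Answer: 0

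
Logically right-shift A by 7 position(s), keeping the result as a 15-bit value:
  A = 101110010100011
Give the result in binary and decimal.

Logical shift right by 7: drop the bottom 7 bit(s), prepend 7 zero(s) on the left.
  101110010100011  ->  keep [10111001], discard [0100011], prepend 0000000
= 000000010111001

Answer: 000000010111001 (185)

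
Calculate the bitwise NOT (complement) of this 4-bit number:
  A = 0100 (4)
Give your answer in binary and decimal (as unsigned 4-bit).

Flip each bit (0->1, 1->0):
  0100
  1011

Answer: 1011 (11)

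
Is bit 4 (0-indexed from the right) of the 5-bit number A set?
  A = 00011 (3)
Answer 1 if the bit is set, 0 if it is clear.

Bit 4 is the 5th from the right.
  00011
  ^
That bit is 0.

Answer: 0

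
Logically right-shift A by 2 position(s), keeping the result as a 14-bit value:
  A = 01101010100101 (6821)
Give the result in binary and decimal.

Logical shift right by 2: drop the bottom 2 bit(s), prepend 2 zero(s) on the left.
  01101010100101  ->  keep [011010101001], discard [01], prepend 00
= 00011010101001

Answer: 00011010101001 (1705)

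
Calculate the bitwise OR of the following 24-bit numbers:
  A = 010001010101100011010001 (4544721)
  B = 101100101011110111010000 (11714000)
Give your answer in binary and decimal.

Apply | to each column (1 where either bit is 1):
  010001010101100011010001
| 101100101011110111010000
--------------------------
  111101111111110111010001

Answer: 111101111111110111010001 (16252369)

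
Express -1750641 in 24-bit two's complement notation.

1. Binary of +1750641:  000110101011011001110001
2. Invert bits:     111001010100100110001110
3. Add 1:           111001010100100110001111

Answer: 111001010100100110001111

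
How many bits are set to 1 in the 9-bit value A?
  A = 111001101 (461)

111001101
1-bits at positions (from bit 0 = LSB): 0, 2, 3, 6, 7, 8
Count = 6

Answer: 6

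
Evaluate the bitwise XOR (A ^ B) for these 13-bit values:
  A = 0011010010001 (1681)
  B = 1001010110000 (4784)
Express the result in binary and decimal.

Apply ^ to each column (1 where bits differ):
  0011010010001
^ 1001010110000
---------------
  1010000100001

Answer: 1010000100001 (5153)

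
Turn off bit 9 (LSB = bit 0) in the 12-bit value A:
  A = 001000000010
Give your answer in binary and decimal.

Mask = ~(1 << 9) = 110111111111
Bit 9 of A is 1, so AND-ing with the mask clears it to 0.
  001000000010
& 110111111111
--------------
  000000000010

Answer: 000000000010 (2)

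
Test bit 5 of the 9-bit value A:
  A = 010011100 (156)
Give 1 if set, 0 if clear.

Bit 5 is the 6th from the right.
  010011100
     ^
That bit is 0.

Answer: 0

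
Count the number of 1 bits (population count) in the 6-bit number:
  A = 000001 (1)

000001
1-bits at positions (from bit 0 = LSB): 0
Count = 1

Answer: 1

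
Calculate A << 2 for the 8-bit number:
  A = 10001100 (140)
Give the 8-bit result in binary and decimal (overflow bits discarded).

Shift left by 2: drop the top 2 bit(s), append 2 zero(s) on the right.
  10001100  ->  discard [10], keep [001100], append 00
= 00110000

Answer: 00110000 (48)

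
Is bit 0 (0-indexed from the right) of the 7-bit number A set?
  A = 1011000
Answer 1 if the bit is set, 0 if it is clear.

Bit 0 is the 1st from the right.
  1011000
        ^
That bit is 0.

Answer: 0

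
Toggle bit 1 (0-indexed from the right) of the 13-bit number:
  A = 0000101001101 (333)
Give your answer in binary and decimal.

Mask = 1 << 1 = 0000000000010
Bit 1 of A is 0; XOR with the mask flips it to 1.
  0000101001101
^ 0000000000010
---------------
  0000101001111

Answer: 0000101001111 (335)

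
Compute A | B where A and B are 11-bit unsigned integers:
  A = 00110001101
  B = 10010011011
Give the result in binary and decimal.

Apply | to each column (1 where either bit is 1):
  00110001101
| 10010011011
-------------
  10110011111

Answer: 10110011111 (1439)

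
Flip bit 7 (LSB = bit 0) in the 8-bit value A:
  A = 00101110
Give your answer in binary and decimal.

Mask = 1 << 7 = 10000000
Bit 7 of A is 0; XOR with the mask flips it to 1.
  00101110
^ 10000000
----------
  10101110

Answer: 10101110 (174)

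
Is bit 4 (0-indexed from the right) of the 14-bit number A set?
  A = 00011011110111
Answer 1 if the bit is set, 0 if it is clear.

Bit 4 is the 5th from the right.
  00011011110111
           ^
That bit is 1.

Answer: 1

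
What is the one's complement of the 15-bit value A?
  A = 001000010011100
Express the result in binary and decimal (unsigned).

Flip each bit (0->1, 1->0):
  001000010011100
  110111101100011

Answer: 110111101100011 (28515)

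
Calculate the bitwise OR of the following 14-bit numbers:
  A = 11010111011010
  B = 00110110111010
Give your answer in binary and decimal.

Apply | to each column (1 where either bit is 1):
  11010111011010
| 00110110111010
----------------
  11110111111010

Answer: 11110111111010 (15866)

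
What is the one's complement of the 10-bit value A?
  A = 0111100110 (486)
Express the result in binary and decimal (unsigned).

Flip each bit (0->1, 1->0):
  0111100110
  1000011001

Answer: 1000011001 (537)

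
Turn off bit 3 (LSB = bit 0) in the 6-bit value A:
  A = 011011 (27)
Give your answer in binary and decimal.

Mask = ~(1 << 3) = 110111
Bit 3 of A is 1, so AND-ing with the mask clears it to 0.
  011011
& 110111
--------
  010011

Answer: 010011 (19)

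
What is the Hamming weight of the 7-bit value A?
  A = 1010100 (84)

1010100
1-bits at positions (from bit 0 = LSB): 2, 4, 6
Count = 3

Answer: 3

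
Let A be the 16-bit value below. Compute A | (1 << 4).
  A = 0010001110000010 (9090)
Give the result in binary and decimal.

Mask = 1 << 4 = 0000000000010000
Bit 4 of A is 0, so OR-ing with the mask flips it to 1.
  0010001110000010
| 0000000000010000
------------------
  0010001110010010

Answer: 0010001110010010 (9106)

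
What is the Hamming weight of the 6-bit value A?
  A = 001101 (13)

001101
1-bits at positions (from bit 0 = LSB): 0, 2, 3
Count = 3

Answer: 3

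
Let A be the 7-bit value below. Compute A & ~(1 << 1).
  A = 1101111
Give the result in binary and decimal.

Mask = ~(1 << 1) = 1111101
Bit 1 of A is 1, so AND-ing with the mask clears it to 0.
  1101111
& 1111101
---------
  1101101

Answer: 1101101 (109)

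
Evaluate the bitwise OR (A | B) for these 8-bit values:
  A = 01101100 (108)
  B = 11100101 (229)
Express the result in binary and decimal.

Apply | to each column (1 where either bit is 1):
  01101100
| 11100101
----------
  11101101

Answer: 11101101 (237)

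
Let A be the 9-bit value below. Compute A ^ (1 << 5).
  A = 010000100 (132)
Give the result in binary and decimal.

Mask = 1 << 5 = 000100000
Bit 5 of A is 0; XOR with the mask flips it to 1.
  010000100
^ 000100000
-----------
  010100100

Answer: 010100100 (164)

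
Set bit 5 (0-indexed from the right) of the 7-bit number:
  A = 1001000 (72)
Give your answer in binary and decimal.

Mask = 1 << 5 = 0100000
Bit 5 of A is 0, so OR-ing with the mask flips it to 1.
  1001000
| 0100000
---------
  1101000

Answer: 1101000 (104)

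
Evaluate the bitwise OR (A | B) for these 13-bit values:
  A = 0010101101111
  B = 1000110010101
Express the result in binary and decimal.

Apply | to each column (1 where either bit is 1):
  0010101101111
| 1000110010101
---------------
  1010111111111

Answer: 1010111111111 (5631)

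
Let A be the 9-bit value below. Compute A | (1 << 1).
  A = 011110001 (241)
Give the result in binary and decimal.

Mask = 1 << 1 = 000000010
Bit 1 of A is 0, so OR-ing with the mask flips it to 1.
  011110001
| 000000010
-----------
  011110011

Answer: 011110011 (243)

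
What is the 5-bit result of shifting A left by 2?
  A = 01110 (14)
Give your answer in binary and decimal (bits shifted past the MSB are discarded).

Shift left by 2: drop the top 2 bit(s), append 2 zero(s) on the right.
  01110  ->  discard [01], keep [110], append 00
= 11000

Answer: 11000 (24)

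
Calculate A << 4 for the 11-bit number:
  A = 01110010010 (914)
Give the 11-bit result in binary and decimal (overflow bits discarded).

Shift left by 4: drop the top 4 bit(s), append 4 zero(s) on the right.
  01110010010  ->  discard [0111], keep [0010010], append 0000
= 00100100000

Answer: 00100100000 (288)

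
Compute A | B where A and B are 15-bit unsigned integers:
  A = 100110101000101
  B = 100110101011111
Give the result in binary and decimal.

Apply | to each column (1 where either bit is 1):
  100110101000101
| 100110101011111
-----------------
  100110101011111

Answer: 100110101011111 (19807)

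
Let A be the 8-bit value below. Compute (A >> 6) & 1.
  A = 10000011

Bit 6 is the 7th from the right.
  10000011
   ^
That bit is 0.

Answer: 0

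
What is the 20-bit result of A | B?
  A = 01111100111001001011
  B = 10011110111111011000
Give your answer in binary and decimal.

Apply | to each column (1 where either bit is 1):
  01111100111001001011
| 10011110111111011000
----------------------
  11111110111111011011

Answer: 11111110111111011011 (1044443)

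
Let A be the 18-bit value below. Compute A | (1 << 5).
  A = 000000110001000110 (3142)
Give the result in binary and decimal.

Mask = 1 << 5 = 000000000000100000
Bit 5 of A is 0, so OR-ing with the mask flips it to 1.
  000000110001000110
| 000000000000100000
--------------------
  000000110001100110

Answer: 000000110001100110 (3174)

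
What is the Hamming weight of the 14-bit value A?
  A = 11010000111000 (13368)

11010000111000
1-bits at positions (from bit 0 = LSB): 3, 4, 5, 10, 12, 13
Count = 6

Answer: 6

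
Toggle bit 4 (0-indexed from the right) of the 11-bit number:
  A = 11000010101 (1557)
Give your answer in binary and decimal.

Mask = 1 << 4 = 00000010000
Bit 4 of A is 1; XOR with the mask flips it to 0.
  11000010101
^ 00000010000
-------------
  11000000101

Answer: 11000000101 (1541)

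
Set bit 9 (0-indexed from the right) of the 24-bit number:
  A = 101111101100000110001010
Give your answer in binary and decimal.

Mask = 1 << 9 = 000000000000001000000000
Bit 9 of A is 0, so OR-ing with the mask flips it to 1.
  101111101100000110001010
| 000000000000001000000000
--------------------------
  101111101100001110001010

Answer: 101111101100001110001010 (12501898)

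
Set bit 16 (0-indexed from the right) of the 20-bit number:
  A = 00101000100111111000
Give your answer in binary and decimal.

Mask = 1 << 16 = 00010000000000000000
Bit 16 of A is 0, so OR-ing with the mask flips it to 1.
  00101000100111111000
| 00010000000000000000
----------------------
  00111000100111111000

Answer: 00111000100111111000 (231928)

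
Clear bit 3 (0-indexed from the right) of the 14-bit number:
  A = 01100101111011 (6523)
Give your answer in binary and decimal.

Mask = ~(1 << 3) = 11111111110111
Bit 3 of A is 1, so AND-ing with the mask clears it to 0.
  01100101111011
& 11111111110111
----------------
  01100101110011

Answer: 01100101110011 (6515)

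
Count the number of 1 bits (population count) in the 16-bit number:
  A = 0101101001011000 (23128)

0101101001011000
1-bits at positions (from bit 0 = LSB): 3, 4, 6, 9, 11, 12, 14
Count = 7

Answer: 7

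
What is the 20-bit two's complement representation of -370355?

1. Binary of +370355:  01011010011010110011
2. Invert bits:     10100101100101001100
3. Add 1:           10100101100101001101

Answer: 10100101100101001101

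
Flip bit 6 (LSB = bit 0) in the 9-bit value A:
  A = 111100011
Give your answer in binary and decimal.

Mask = 1 << 6 = 001000000
Bit 6 of A is 1; XOR with the mask flips it to 0.
  111100011
^ 001000000
-----------
  110100011

Answer: 110100011 (419)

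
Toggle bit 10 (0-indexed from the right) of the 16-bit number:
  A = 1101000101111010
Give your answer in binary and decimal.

Mask = 1 << 10 = 0000010000000000
Bit 10 of A is 0; XOR with the mask flips it to 1.
  1101000101111010
^ 0000010000000000
------------------
  1101010101111010

Answer: 1101010101111010 (54650)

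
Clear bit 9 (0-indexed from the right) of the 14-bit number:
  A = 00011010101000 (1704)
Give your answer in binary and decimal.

Mask = ~(1 << 9) = 11110111111111
Bit 9 of A is 1, so AND-ing with the mask clears it to 0.
  00011010101000
& 11110111111111
----------------
  00010010101000

Answer: 00010010101000 (1192)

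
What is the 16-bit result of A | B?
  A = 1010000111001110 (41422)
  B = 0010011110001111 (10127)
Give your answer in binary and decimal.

Apply | to each column (1 where either bit is 1):
  1010000111001110
| 0010011110001111
------------------
  1010011111001111

Answer: 1010011111001111 (42959)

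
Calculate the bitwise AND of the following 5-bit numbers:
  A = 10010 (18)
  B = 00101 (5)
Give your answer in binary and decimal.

Apply & to each column (1 only where both bits are 1):
  10010
& 00101
-------
  00000

Answer: 00000 (0)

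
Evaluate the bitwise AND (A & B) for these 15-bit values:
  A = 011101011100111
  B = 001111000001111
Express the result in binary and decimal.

Apply & to each column (1 only where both bits are 1):
  011101011100111
& 001111000001111
-----------------
  001101000000111

Answer: 001101000000111 (6663)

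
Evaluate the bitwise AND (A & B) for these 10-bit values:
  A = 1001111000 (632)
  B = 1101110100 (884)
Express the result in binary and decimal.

Apply & to each column (1 only where both bits are 1):
  1001111000
& 1101110100
------------
  1001110000

Answer: 1001110000 (624)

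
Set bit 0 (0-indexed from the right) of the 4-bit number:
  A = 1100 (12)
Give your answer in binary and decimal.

Mask = 1 << 0 = 0001
Bit 0 of A is 0, so OR-ing with the mask flips it to 1.
  1100
| 0001
------
  1101

Answer: 1101 (13)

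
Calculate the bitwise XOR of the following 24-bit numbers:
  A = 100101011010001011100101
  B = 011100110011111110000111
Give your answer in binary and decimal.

Apply ^ to each column (1 where bits differ):
  100101011010001011100101
^ 011100110011111110000111
--------------------------
  111001101001110101100010

Answer: 111001101001110101100010 (15113570)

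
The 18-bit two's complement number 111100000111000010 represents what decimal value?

MSB is 1, so the value is negative. Find the magnitude:
1. Invert bits:  000011111000111101
2. Add 1:        000011111000111110  = 15934
3. Apply sign:   -15934

Answer: -15934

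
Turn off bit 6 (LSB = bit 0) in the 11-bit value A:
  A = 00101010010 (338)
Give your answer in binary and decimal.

Mask = ~(1 << 6) = 11110111111
Bit 6 of A is 1, so AND-ing with the mask clears it to 0.
  00101010010
& 11110111111
-------------
  00100010010

Answer: 00100010010 (274)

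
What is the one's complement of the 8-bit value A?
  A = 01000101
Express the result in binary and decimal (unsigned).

Flip each bit (0->1, 1->0):
  01000101
  10111010

Answer: 10111010 (186)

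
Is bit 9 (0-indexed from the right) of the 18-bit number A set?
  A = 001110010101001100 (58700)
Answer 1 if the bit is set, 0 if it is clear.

Bit 9 is the 10th from the right.
  001110010101001100
          ^
That bit is 0.

Answer: 0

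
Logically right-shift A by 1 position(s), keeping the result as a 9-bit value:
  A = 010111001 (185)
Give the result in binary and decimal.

Logical shift right by 1: drop the bottom 1 bit(s), prepend 1 zero(s) on the left.
  010111001  ->  keep [01011100], discard [1], prepend 0
= 001011100

Answer: 001011100 (92)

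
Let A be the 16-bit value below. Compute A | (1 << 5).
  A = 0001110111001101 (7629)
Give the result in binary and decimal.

Mask = 1 << 5 = 0000000000100000
Bit 5 of A is 0, so OR-ing with the mask flips it to 1.
  0001110111001101
| 0000000000100000
------------------
  0001110111101101

Answer: 0001110111101101 (7661)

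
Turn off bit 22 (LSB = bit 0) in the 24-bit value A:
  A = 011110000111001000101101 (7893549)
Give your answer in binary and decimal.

Mask = ~(1 << 22) = 101111111111111111111111
Bit 22 of A is 1, so AND-ing with the mask clears it to 0.
  011110000111001000101101
& 101111111111111111111111
--------------------------
  001110000111001000101101

Answer: 001110000111001000101101 (3699245)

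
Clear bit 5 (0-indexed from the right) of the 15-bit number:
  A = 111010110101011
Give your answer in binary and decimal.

Mask = ~(1 << 5) = 111111111011111
Bit 5 of A is 1, so AND-ing with the mask clears it to 0.
  111010110101011
& 111111111011111
-----------------
  111010110001011

Answer: 111010110001011 (30091)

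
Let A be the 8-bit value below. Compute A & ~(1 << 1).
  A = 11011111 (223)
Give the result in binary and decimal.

Mask = ~(1 << 1) = 11111101
Bit 1 of A is 1, so AND-ing with the mask clears it to 0.
  11011111
& 11111101
----------
  11011101

Answer: 11011101 (221)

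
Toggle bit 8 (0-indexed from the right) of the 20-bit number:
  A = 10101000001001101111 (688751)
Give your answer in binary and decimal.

Mask = 1 << 8 = 00000000000100000000
Bit 8 of A is 0; XOR with the mask flips it to 1.
  10101000001001101111
^ 00000000000100000000
----------------------
  10101000001101101111

Answer: 10101000001101101111 (689007)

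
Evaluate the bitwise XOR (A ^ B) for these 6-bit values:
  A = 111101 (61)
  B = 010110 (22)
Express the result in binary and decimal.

Apply ^ to each column (1 where bits differ):
  111101
^ 010110
--------
  101011

Answer: 101011 (43)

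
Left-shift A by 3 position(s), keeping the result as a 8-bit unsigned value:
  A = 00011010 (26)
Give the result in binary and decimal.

Shift left by 3: drop the top 3 bit(s), append 3 zero(s) on the right.
  00011010  ->  discard [000], keep [11010], append 000
= 11010000

Answer: 11010000 (208)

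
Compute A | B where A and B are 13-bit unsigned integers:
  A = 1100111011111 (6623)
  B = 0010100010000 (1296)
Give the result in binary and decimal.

Apply | to each column (1 where either bit is 1):
  1100111011111
| 0010100010000
---------------
  1110111011111

Answer: 1110111011111 (7647)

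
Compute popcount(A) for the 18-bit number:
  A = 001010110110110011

001010110110110011
1-bits at positions (from bit 0 = LSB): 0, 1, 4, 5, 7, 8, 10, 11, 13, 15
Count = 10

Answer: 10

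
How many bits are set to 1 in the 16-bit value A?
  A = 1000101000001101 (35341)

1000101000001101
1-bits at positions (from bit 0 = LSB): 0, 2, 3, 9, 11, 15
Count = 6

Answer: 6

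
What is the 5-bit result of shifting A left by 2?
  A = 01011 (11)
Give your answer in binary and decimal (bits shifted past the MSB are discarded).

Shift left by 2: drop the top 2 bit(s), append 2 zero(s) on the right.
  01011  ->  discard [01], keep [011], append 00
= 01100

Answer: 01100 (12)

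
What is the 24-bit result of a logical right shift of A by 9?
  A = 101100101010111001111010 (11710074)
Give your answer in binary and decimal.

Logical shift right by 9: drop the bottom 9 bit(s), prepend 9 zero(s) on the left.
  101100101010111001111010  ->  keep [101100101010111], discard [001111010], prepend 000000000
= 000000000101100101010111

Answer: 000000000101100101010111 (22871)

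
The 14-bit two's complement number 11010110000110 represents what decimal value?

MSB is 1, so the value is negative. Find the magnitude:
1. Invert bits:  00101001111001
2. Add 1:        00101001111010  = 2682
3. Apply sign:   -2682

Answer: -2682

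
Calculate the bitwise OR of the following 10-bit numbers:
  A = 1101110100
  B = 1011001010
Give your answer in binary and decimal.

Apply | to each column (1 where either bit is 1):
  1101110100
| 1011001010
------------
  1111111110

Answer: 1111111110 (1022)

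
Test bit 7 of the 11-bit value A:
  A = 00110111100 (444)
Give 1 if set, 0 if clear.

Bit 7 is the 8th from the right.
  00110111100
     ^
That bit is 1.

Answer: 1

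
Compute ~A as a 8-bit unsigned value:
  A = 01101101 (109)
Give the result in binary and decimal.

Flip each bit (0->1, 1->0):
  01101101
  10010010

Answer: 10010010 (146)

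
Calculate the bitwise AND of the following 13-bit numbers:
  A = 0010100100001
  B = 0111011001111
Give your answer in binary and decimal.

Apply & to each column (1 only where both bits are 1):
  0010100100001
& 0111011001111
---------------
  0010000000001

Answer: 0010000000001 (1025)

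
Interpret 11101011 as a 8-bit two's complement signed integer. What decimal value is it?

MSB is 1, so the value is negative. Find the magnitude:
1. Invert bits:  00010100
2. Add 1:        00010101  = 21
3. Apply sign:   -21

Answer: -21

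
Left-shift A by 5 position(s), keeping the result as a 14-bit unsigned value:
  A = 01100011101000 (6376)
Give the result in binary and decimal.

Shift left by 5: drop the top 5 bit(s), append 5 zero(s) on the right.
  01100011101000  ->  discard [01100], keep [011101000], append 00000
= 01110100000000

Answer: 01110100000000 (7424)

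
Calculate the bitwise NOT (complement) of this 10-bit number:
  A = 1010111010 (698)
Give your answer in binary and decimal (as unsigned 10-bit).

Flip each bit (0->1, 1->0):
  1010111010
  0101000101

Answer: 0101000101 (325)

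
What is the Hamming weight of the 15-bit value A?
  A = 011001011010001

011001011010001
1-bits at positions (from bit 0 = LSB): 0, 4, 6, 7, 9, 12, 13
Count = 7

Answer: 7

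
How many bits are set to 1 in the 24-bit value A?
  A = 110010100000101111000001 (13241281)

110010100000101111000001
1-bits at positions (from bit 0 = LSB): 0, 6, 7, 8, 9, 11, 17, 19, 22, 23
Count = 10

Answer: 10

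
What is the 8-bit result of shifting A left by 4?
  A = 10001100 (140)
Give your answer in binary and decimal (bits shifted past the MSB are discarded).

Shift left by 4: drop the top 4 bit(s), append 4 zero(s) on the right.
  10001100  ->  discard [1000], keep [1100], append 0000
= 11000000

Answer: 11000000 (192)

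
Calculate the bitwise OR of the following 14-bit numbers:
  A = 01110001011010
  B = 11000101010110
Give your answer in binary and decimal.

Apply | to each column (1 where either bit is 1):
  01110001011010
| 11000101010110
----------------
  11110101011110

Answer: 11110101011110 (15710)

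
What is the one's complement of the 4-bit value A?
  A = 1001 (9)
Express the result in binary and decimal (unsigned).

Flip each bit (0->1, 1->0):
  1001
  0110

Answer: 0110 (6)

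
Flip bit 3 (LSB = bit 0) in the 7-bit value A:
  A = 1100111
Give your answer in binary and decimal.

Mask = 1 << 3 = 0001000
Bit 3 of A is 0; XOR with the mask flips it to 1.
  1100111
^ 0001000
---------
  1101111

Answer: 1101111 (111)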